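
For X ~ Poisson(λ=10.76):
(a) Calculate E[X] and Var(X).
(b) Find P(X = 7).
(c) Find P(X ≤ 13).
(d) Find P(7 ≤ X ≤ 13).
(a) E[X] = 10.7600, Var(X) = 10.7600
(b) P(X = 7) = 0.070347
(c) P(X ≤ 13) = 0.803014
(d) P(7 ≤ X ≤ 13) = 0.713984

We have X ~ Poisson(λ=10.76).

(a) Moments:
E[X] = 10.7600
Var(X) = 10.7600
σ = √Var(X) = 3.2802

(b) Point probability using PMF:
P(X = 7) = 0.070347

(c) Cumulative probability using CDF:
P(X ≤ 13) = F(13) = 0.803014

(d) Range probability:
P(7 ≤ X ≤ 13) = P(X ≤ 13) - P(X ≤ 6)
                   = F(13) - F(6)
                   = 0.803014 - 0.089030
                   = 0.713984

This means approximately 71.4% of outcomes fall in the interval [7, 13].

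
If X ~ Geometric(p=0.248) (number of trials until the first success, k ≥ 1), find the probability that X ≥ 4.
0.425259

We have X ~ Geometric(p=0.248) (number of trials until the first success, k ≥ 1).

For discrete distributions, P(X ≥ 4) = 1 - P(X ≤ 3).

P(X ≤ 3) = 0.574741
P(X ≥ 4) = 1 - 0.574741 = 0.425259

So there's approximately a 42.5% chance that X is at least 4.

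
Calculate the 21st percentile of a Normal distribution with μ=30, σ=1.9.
28.4678

We have X ~ Normal(μ=30, σ=1.9).

We want to find x such that P(X ≤ x) = 0.21.

This is the 21st percentile, which means 21% of values fall below this point.

Using the inverse CDF (quantile function):
x = F⁻¹(0.21) = 28.4678

Verification: P(X ≤ 28.4678) = 0.21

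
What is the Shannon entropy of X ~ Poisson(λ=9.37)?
2.5282 nats

We have X ~ Poisson(λ=9.37).

The Shannon entropy measures the uncertainty or information content of the distribution.

For a Poisson distribution with λ=9.37:
H(X) = 2.5282 nats

(In bits, this would be 3.6475 bits.)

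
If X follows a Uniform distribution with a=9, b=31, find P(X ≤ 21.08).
0.549091

We have X ~ Uniform(a=9, b=31).

The CDF gives us P(X ≤ k).

Using the CDF:
P(X ≤ 21.08) = 0.549091

This means there's approximately a 54.9% chance that X is at most 21.08.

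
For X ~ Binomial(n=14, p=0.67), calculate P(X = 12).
0.081090

We have X ~ Binomial(n=14, p=0.67).

For a Binomial distribution, the PMF gives us the probability of each outcome.

Using the PMF formula:
P(X = 12) = 0.081090

Rounded to 4 decimal places: 0.0811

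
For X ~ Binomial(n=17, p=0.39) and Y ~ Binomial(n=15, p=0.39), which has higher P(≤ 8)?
Y has higher probability (P(Y ≤ 8) = 0.9180 > P(X ≤ 8) = 0.8243)

Compute P(≤ 8) for each distribution:

X ~ Binomial(n=17, p=0.39):
P(X ≤ 8) = 0.8243

Y ~ Binomial(n=15, p=0.39):
P(Y ≤ 8) = 0.9180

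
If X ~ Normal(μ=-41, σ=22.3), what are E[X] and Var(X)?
E[X] = -41.0000, Var(X) = 497.2900

We have X ~ Normal(μ=-41, σ=22.3).

For a Normal distribution with μ=-41, σ=22.3:

Expected value:
E[X] = -41.0000

Variance:
Var(X) = 497.2900

Standard deviation:
σ = √Var(X) = 22.3000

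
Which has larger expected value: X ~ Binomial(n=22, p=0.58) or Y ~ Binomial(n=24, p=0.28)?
X has larger mean (12.7600 > 6.7200)

Compute the expected value for each distribution:

X ~ Binomial(n=22, p=0.58):
E[X] = 12.7600

Y ~ Binomial(n=24, p=0.28):
E[Y] = 6.7200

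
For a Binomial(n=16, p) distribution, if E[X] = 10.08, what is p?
p = 0.63

For a Binomial(n, p) distribution:
E[X] = n × p

Given n = 16 and E[X] = 10.08:
10.08 = 16 × p
p = 10.08 / 16 = 0.63

Verification: Binomial(16, 0.63) has E[X] = 10.08 ✓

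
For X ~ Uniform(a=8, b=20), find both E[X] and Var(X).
E[X] = 14.0000, Var(X) = 12.0000

We have X ~ Uniform(a=8, b=20).

For a Uniform distribution with a=8, b=20:

Expected value:
E[X] = 14.0000

Variance:
Var(X) = 12.0000

Standard deviation:
σ = √Var(X) = 3.4641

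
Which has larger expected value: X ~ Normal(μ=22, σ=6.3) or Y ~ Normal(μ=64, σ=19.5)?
Y has larger mean (64.0000 > 22.0000)

Compute the expected value for each distribution:

X ~ Normal(μ=22, σ=6.3):
E[X] = 22.0000

Y ~ Normal(μ=64, σ=19.5):
E[Y] = 64.0000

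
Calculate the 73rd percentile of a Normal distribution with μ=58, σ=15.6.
67.5599

We have X ~ Normal(μ=58, σ=15.6).

We want to find x such that P(X ≤ x) = 0.73.

This is the 73rd percentile, which means 73% of values fall below this point.

Using the inverse CDF (quantile function):
x = F⁻¹(0.73) = 67.5599

Verification: P(X ≤ 67.5599) = 0.73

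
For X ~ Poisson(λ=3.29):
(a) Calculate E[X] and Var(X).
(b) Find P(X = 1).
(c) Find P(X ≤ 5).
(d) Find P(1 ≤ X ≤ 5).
(a) E[X] = 3.2900, Var(X) = 3.2900
(b) P(X = 1) = 0.122565
(c) P(X ≤ 5) = 0.884077
(d) P(1 ≤ X ≤ 5) = 0.846823

We have X ~ Poisson(λ=3.29).

(a) Moments:
E[X] = 3.2900
Var(X) = 3.2900
σ = √Var(X) = 1.8138

(b) Point probability using PMF:
P(X = 1) = 0.122565

(c) Cumulative probability using CDF:
P(X ≤ 5) = F(5) = 0.884077

(d) Range probability:
P(1 ≤ X ≤ 5) = P(X ≤ 5) - P(X ≤ 0)
                   = F(5) - F(0)
                   = 0.884077 - 0.037254
                   = 0.846823

This means approximately 84.7% of outcomes fall in the interval [1, 5].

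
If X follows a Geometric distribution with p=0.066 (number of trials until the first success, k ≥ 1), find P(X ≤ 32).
0.887514

We have X ~ Geometric(p=0.066) (number of trials until the first success, k ≥ 1).

The CDF gives us P(X ≤ k).

Using the CDF:
P(X ≤ 32) = 0.887514

This means there's approximately a 88.8% chance that X is at most 32.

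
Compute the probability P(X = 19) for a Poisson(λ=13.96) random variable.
0.040270

We have X ~ Poisson(λ=13.96).

For a Poisson distribution, the PMF gives us the probability of each outcome.

Using the PMF formula:
P(X = 19) = 0.040270

Rounded to 4 decimal places: 0.0403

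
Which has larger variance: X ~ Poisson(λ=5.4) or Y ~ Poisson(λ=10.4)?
Y has larger variance (10.4000 > 5.4000)

Compute the variance for each distribution:

X ~ Poisson(λ=5.4):
Var(X) = 5.4000

Y ~ Poisson(λ=10.4):
Var(Y) = 10.4000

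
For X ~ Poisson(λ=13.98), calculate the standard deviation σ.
3.7390

We have X ~ Poisson(λ=13.98).

For a Poisson distribution with λ=13.98:
σ = √Var(X) = 3.7390

The standard deviation is the square root of the variance.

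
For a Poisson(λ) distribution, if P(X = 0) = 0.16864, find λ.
λ = 1.7800

For a Poisson(λ) distribution, the PMF at 0 is:
P(X = 0) = λ^0 e^(-λ) / 0! = e^(-λ)

Given P(X = 0) = 0.16864:
e^(-λ) = 0.16864
-λ = ln(0.16864)
λ = -ln(0.16864) = 1.7800

Verification: e^(-1.7800) = 0.16864 ✓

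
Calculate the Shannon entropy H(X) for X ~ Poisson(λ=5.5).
2.2541 nats

We have X ~ Poisson(λ=5.5).

The Shannon entropy measures the uncertainty or information content of the distribution.

For a Poisson distribution with λ=5.5:
H(X) = 2.2541 nats

(In bits, this would be 3.2520 bits.)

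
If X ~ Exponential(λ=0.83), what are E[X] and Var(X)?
E[X] = 1.2048, Var(X) = 1.4516

We have X ~ Exponential(λ=0.83).

For an Exponential distribution with λ=0.83:

Expected value:
E[X] = 1.2048

Variance:
Var(X) = 1.4516

Standard deviation:
σ = √Var(X) = 1.2048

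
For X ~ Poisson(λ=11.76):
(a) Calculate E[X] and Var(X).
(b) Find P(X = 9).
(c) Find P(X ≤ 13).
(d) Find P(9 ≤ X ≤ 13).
(a) E[X] = 11.7600, Var(X) = 11.7600
(b) P(X = 9) = 0.092598
(c) P(X ≤ 13) = 0.706599
(d) P(9 ≤ X ≤ 13) = 0.535208

We have X ~ Poisson(λ=11.76).

(a) Moments:
E[X] = 11.7600
Var(X) = 11.7600
σ = √Var(X) = 3.4293

(b) Point probability using PMF:
P(X = 9) = 0.092598

(c) Cumulative probability using CDF:
P(X ≤ 13) = F(13) = 0.706599

(d) Range probability:
P(9 ≤ X ≤ 13) = P(X ≤ 13) - P(X ≤ 8)
                   = F(13) - F(8)
                   = 0.706599 - 0.171391
                   = 0.535208

This means approximately 53.5% of outcomes fall in the interval [9, 13].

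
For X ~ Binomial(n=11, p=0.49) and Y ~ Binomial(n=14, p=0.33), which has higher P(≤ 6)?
Y has higher probability (P(Y ≤ 6) = 0.8569 > P(X ≤ 6) = 0.7477)

Compute P(≤ 6) for each distribution:

X ~ Binomial(n=11, p=0.49):
P(X ≤ 6) = 0.7477

Y ~ Binomial(n=14, p=0.33):
P(Y ≤ 6) = 0.8569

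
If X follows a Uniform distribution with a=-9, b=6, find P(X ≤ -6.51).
0.166000

We have X ~ Uniform(a=-9, b=6).

The CDF gives us P(X ≤ k).

Using the CDF:
P(X ≤ -6.51) = 0.166000

This means there's approximately a 16.6% chance that X is at most -6.51.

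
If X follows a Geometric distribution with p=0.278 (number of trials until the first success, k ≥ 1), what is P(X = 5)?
0.075543

We have X ~ Geometric(p=0.278) (number of trials until the first success, k ≥ 1).

For a Geometric distribution, the PMF gives us the probability of each outcome.

Using the PMF formula:
P(X = 5) = 0.075543

Rounded to 4 decimal places: 0.0755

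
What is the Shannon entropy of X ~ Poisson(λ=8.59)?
2.4838 nats

We have X ~ Poisson(λ=8.59).

The Shannon entropy measures the uncertainty or information content of the distribution.

For a Poisson distribution with λ=8.59:
H(X) = 2.4838 nats

(In bits, this would be 3.5834 bits.)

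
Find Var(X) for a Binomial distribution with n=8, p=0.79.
1.3272

We have X ~ Binomial(n=8, p=0.79).

For a Binomial distribution with n=8, p=0.79:
Var(X) = 1.3272

The variance measures the spread of the distribution around the mean.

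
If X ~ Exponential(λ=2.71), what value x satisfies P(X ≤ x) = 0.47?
0.2343

We have X ~ Exponential(λ=2.71).

We want to find x such that P(X ≤ x) = 0.47.

This is the 47th percentile, which means 47% of values fall below this point.

Using the inverse CDF (quantile function):
x = F⁻¹(0.47) = 0.2343

Verification: P(X ≤ 0.2343) = 0.47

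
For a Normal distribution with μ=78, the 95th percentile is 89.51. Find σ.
σ = 6.9976

For X ~ Normal(μ, σ), the p-th percentile satisfies x = μ + z_p × σ,
where z_p = Φ⁻¹(p) is the standard normal quantile.

Step 1: z_{0.95} = Φ⁻¹(0.95) = 1.6449

Step 2: Solve for σ:
89.51 = 78 + 1.6449 × σ
σ = (89.51 - 78) / 1.6449
σ = 11.51 / 1.6449
σ = 6.9976

Verification: μ + z × σ = 78 + 1.6449 × 6.9976 = 89.51 ✓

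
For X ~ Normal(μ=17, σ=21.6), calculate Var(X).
466.5600

We have X ~ Normal(μ=17, σ=21.6).

For a Normal distribution with μ=17, σ=21.6:
Var(X) = 466.5600

The variance measures the spread of the distribution around the mean.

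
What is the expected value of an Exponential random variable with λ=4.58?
0.2183

We have X ~ Exponential(λ=4.58).

For an Exponential distribution with λ=4.58:
E[X] = 0.2183

This is the expected (average) value of X.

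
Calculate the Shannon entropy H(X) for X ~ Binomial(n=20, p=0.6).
2.2022 nats

We have X ~ Binomial(n=20, p=0.6).

The Shannon entropy measures the uncertainty or information content of the distribution.

For a Binomial distribution with n=20, p=0.6:
H(X) = 2.2022 nats

(In bits, this would be 3.1771 bits.)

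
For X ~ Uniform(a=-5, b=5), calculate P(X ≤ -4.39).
0.061000

We have X ~ Uniform(a=-5, b=5).

The CDF gives us P(X ≤ k).

Using the CDF:
P(X ≤ -4.39) = 0.061000

This means there's approximately a 6.1% chance that X is at most -4.39.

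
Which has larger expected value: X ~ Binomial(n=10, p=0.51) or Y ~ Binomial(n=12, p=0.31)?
X has larger mean (5.1000 > 3.7200)

Compute the expected value for each distribution:

X ~ Binomial(n=10, p=0.51):
E[X] = 5.1000

Y ~ Binomial(n=12, p=0.31):
E[Y] = 3.7200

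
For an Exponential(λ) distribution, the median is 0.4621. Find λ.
λ = 1.5000

For X ~ Exponential(λ), the CDF is F(x) = 1 - e^(-λx).
The median m satisfies F(m) = 0.5:
1 - e^(-λm) = 0.5
e^(-λm) = 0.5
λm = ln(2)
m = ln(2) / λ

Given m = 0.4621:
λ = ln(2) / 0.4621 = 0.693147 / 0.4621 = 1.5000

Verification: ln(2) / 1.5000 = 0.4621 ✓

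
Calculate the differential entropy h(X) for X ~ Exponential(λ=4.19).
-0.4327 nats

We have X ~ Exponential(λ=4.19).

The differential entropy measures the uncertainty or information content of the distribution.

For an Exponential distribution with λ=4.19:
h(X) = -0.4327 nats

(In bits, this would be -0.6243 bits.)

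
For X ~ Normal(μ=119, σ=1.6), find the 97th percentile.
122.0093

We have X ~ Normal(μ=119, σ=1.6).

We want to find x such that P(X ≤ x) = 0.97.

This is the 97th percentile, which means 97% of values fall below this point.

Using the inverse CDF (quantile function):
x = F⁻¹(0.97) = 122.0093

Verification: P(X ≤ 122.0093) = 0.97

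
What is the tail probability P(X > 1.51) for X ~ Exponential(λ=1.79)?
0.067011

We have X ~ Exponential(λ=1.79).

P(X > 1.51) = 1 - P(X ≤ 1.51)
                = 1 - F(1.51)
                = 1 - 0.932989
                = 0.067011

So there's approximately a 6.7% chance that X exceeds 1.51.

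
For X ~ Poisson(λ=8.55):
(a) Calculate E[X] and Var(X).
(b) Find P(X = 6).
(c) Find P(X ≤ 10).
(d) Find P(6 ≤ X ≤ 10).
(a) E[X] = 8.5500, Var(X) = 8.5500
(b) P(X = 6) = 0.105014
(c) P(X ≤ 10) = 0.757818
(d) P(6 ≤ X ≤ 10) = 0.611944

We have X ~ Poisson(λ=8.55).

(a) Moments:
E[X] = 8.5500
Var(X) = 8.5500
σ = √Var(X) = 2.9240

(b) Point probability using PMF:
P(X = 6) = 0.105014

(c) Cumulative probability using CDF:
P(X ≤ 10) = F(10) = 0.757818

(d) Range probability:
P(6 ≤ X ≤ 10) = P(X ≤ 10) - P(X ≤ 5)
                   = F(10) - F(5)
                   = 0.757818 - 0.145874
                   = 0.611944

This means approximately 61.2% of outcomes fall in the interval [6, 10].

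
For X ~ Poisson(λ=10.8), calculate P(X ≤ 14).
0.868194

We have X ~ Poisson(λ=10.8).

The CDF gives us P(X ≤ k).

Using the CDF:
P(X ≤ 14) = 0.868194

This means there's approximately a 86.8% chance that X is at most 14.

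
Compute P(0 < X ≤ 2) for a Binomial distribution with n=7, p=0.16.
0.618285

We have X ~ Binomial(n=7, p=0.16).

To find P(0 < X ≤ 2), we use:
P(0 < X ≤ 2) = P(X ≤ 2) - P(X ≤ 0)
                 = F(2) - F(0)
                 = 0.913375 - 0.295090
                 = 0.618285

So there's approximately a 61.8% chance that X falls in this range.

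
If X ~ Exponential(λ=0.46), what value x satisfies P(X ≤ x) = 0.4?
1.1105

We have X ~ Exponential(λ=0.46).

We want to find x such that P(X ≤ x) = 0.4.

This is the 40th percentile, which means 40% of values fall below this point.

Using the inverse CDF (quantile function):
x = F⁻¹(0.4) = 1.1105

Verification: P(X ≤ 1.1105) = 0.4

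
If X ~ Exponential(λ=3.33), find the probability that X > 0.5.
0.189191

We have X ~ Exponential(λ=3.33).

P(X > 0.5) = 1 - P(X ≤ 0.5)
                = 1 - F(0.5)
                = 1 - 0.810809
                = 0.189191

So there's approximately a 18.9% chance that X exceeds 0.5.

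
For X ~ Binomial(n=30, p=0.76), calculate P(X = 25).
0.118913

We have X ~ Binomial(n=30, p=0.76).

For a Binomial distribution, the PMF gives us the probability of each outcome.

Using the PMF formula:
P(X = 25) = 0.118913

Rounded to 4 decimal places: 0.1189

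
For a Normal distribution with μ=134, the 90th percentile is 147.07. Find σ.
σ = 10.1986

For X ~ Normal(μ, σ), the p-th percentile satisfies x = μ + z_p × σ,
where z_p = Φ⁻¹(p) is the standard normal quantile.

Step 1: z_{0.9} = Φ⁻¹(0.9) = 1.2816

Step 2: Solve for σ:
147.07 = 134 + 1.2816 × σ
σ = (147.07 - 134) / 1.2816
σ = 13.07 / 1.2816
σ = 10.1986

Verification: μ + z × σ = 134 + 1.2816 × 10.1986 = 147.07 ✓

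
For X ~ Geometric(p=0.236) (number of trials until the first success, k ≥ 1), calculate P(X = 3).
0.137752

We have X ~ Geometric(p=0.236) (number of trials until the first success, k ≥ 1).

For a Geometric distribution, the PMF gives us the probability of each outcome.

Using the PMF formula:
P(X = 3) = 0.137752

Rounded to 4 decimal places: 0.1378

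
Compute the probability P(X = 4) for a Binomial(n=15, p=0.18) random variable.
0.161501

We have X ~ Binomial(n=15, p=0.18).

For a Binomial distribution, the PMF gives us the probability of each outcome.

Using the PMF formula:
P(X = 4) = 0.161501

Rounded to 4 decimal places: 0.1615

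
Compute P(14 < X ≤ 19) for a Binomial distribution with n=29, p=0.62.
0.622711

We have X ~ Binomial(n=29, p=0.62).

To find P(14 < X ≤ 19), we use:
P(14 < X ≤ 19) = P(X ≤ 19) - P(X ≤ 14)
                 = F(19) - F(14)
                 = 0.715618 - 0.092907
                 = 0.622711

So there's approximately a 62.3% chance that X falls in this range.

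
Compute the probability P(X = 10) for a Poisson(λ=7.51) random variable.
0.086116

We have X ~ Poisson(λ=7.51).

For a Poisson distribution, the PMF gives us the probability of each outcome.

Using the PMF formula:
P(X = 10) = 0.086116

Rounded to 4 decimal places: 0.0861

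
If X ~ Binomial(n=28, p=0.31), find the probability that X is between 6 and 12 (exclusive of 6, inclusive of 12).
0.749328

We have X ~ Binomial(n=28, p=0.31).

To find P(6 < X ≤ 12), we use:
P(6 < X ≤ 12) = P(X ≤ 12) - P(X ≤ 6)
                 = F(12) - F(6)
                 = 0.937439 - 0.188111
                 = 0.749328

So there's approximately a 74.9% chance that X falls in this range.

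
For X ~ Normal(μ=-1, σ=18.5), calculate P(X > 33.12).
0.032568

We have X ~ Normal(μ=-1, σ=18.5).

P(X > 33.12) = 1 - P(X ≤ 33.12)
                = 1 - F(33.12)
                = 1 - 0.967432
                = 0.032568

So there's approximately a 3.3% chance that X exceeds 33.12.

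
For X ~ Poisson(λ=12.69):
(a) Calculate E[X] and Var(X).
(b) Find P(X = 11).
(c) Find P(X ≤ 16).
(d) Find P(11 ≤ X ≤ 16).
(a) E[X] = 12.6900, Var(X) = 12.6900
(b) P(X = 11) = 0.106102
(c) P(X ≤ 16) = 0.856967
(d) P(11 ≤ X ≤ 16) = 0.577717

We have X ~ Poisson(λ=12.69).

(a) Moments:
E[X] = 12.6900
Var(X) = 12.6900
σ = √Var(X) = 3.5623

(b) Point probability using PMF:
P(X = 11) = 0.106102

(c) Cumulative probability using CDF:
P(X ≤ 16) = F(16) = 0.856967

(d) Range probability:
P(11 ≤ X ≤ 16) = P(X ≤ 16) - P(X ≤ 10)
                   = F(16) - F(10)
                   = 0.856967 - 0.279250
                   = 0.577717

This means approximately 57.8% of outcomes fall in the interval [11, 16].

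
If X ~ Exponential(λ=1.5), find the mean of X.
0.6667

We have X ~ Exponential(λ=1.5).

For an Exponential distribution with λ=1.5:
E[X] = 0.6667

This is the expected (average) value of X.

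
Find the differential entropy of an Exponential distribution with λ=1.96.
0.3271 nats

We have X ~ Exponential(λ=1.96).

The differential entropy measures the uncertainty or information content of the distribution.

For an Exponential distribution with λ=1.96:
h(X) = 0.3271 nats

(In bits, this would be 0.4718 bits.)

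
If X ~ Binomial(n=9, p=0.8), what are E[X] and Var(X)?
E[X] = 7.2000, Var(X) = 1.4400

We have X ~ Binomial(n=9, p=0.8).

For a Binomial distribution with n=9, p=0.8:

Expected value:
E[X] = 7.2000

Variance:
Var(X) = 1.4400

Standard deviation:
σ = √Var(X) = 1.2000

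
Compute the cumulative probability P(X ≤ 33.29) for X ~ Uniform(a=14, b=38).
0.803750

We have X ~ Uniform(a=14, b=38).

The CDF gives us P(X ≤ k).

Using the CDF:
P(X ≤ 33.29) = 0.803750

This means there's approximately a 80.4% chance that X is at most 33.29.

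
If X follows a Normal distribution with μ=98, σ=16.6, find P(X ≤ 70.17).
0.046820

We have X ~ Normal(μ=98, σ=16.6).

The CDF gives us P(X ≤ k).

Using the CDF:
P(X ≤ 70.17) = 0.046820

This means there's approximately a 4.7% chance that X is at most 70.17.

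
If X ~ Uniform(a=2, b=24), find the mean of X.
13.0000

We have X ~ Uniform(a=2, b=24).

For a Uniform distribution with a=2, b=24:
E[X] = 13.0000

This is the expected (average) value of X.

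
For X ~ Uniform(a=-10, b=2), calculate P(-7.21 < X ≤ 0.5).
0.642500

We have X ~ Uniform(a=-10, b=2).

To find P(-7.21 < X ≤ 0.5), we use:
P(-7.21 < X ≤ 0.5) = P(X ≤ 0.5) - P(X ≤ -7.21)
                 = F(0.5) - F(-7.21)
                 = 0.875000 - 0.232500
                 = 0.642500

So there's approximately a 64.2% chance that X falls in this range.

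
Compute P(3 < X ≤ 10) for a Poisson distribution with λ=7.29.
0.811778

We have X ~ Poisson(λ=7.29).

To find P(3 < X ≤ 10), we use:
P(3 < X ≤ 10) = P(X ≤ 10) - P(X ≤ 3)
                 = F(10) - F(3)
                 = 0.879623 - 0.067845
                 = 0.811778

So there's approximately a 81.2% chance that X falls in this range.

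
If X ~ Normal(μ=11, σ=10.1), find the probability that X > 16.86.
0.280891

We have X ~ Normal(μ=11, σ=10.1).

P(X > 16.86) = 1 - P(X ≤ 16.86)
                = 1 - F(16.86)
                = 1 - 0.719109
                = 0.280891

So there's approximately a 28.1% chance that X exceeds 16.86.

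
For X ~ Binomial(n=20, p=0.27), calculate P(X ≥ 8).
0.145454

We have X ~ Binomial(n=20, p=0.27).

For discrete distributions, P(X ≥ 8) = 1 - P(X ≤ 7).

P(X ≤ 7) = 0.854546
P(X ≥ 8) = 1 - 0.854546 = 0.145454

So there's approximately a 14.5% chance that X is at least 8.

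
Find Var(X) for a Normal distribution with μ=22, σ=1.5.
2.2500

We have X ~ Normal(μ=22, σ=1.5).

For a Normal distribution with μ=22, σ=1.5:
Var(X) = 2.2500

The variance measures the spread of the distribution around the mean.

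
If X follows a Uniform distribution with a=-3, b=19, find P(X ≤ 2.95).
0.270455

We have X ~ Uniform(a=-3, b=19).

The CDF gives us P(X ≤ k).

Using the CDF:
P(X ≤ 2.95) = 0.270455

This means there's approximately a 27.0% chance that X is at most 2.95.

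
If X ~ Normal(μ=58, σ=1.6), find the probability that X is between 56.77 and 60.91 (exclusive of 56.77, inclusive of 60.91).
0.744504

We have X ~ Normal(μ=58, σ=1.6).

To find P(56.77 < X ≤ 60.91), we use:
P(56.77 < X ≤ 60.91) = P(X ≤ 60.91) - P(X ≤ 56.77)
                 = F(60.91) - F(56.77)
                 = 0.965525 - 0.221021
                 = 0.744504

So there's approximately a 74.5% chance that X falls in this range.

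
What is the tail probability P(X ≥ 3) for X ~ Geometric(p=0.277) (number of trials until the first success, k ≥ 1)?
0.522729

We have X ~ Geometric(p=0.277) (number of trials until the first success, k ≥ 1).

For discrete distributions, P(X ≥ 3) = 1 - P(X ≤ 2).

P(X ≤ 2) = 0.477271
P(X ≥ 3) = 1 - 0.477271 = 0.522729

So there's approximately a 52.3% chance that X is at least 3.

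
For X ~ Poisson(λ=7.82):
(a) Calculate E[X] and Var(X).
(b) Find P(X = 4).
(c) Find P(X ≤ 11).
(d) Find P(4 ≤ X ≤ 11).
(a) E[X] = 7.8200, Var(X) = 7.8200
(b) P(X = 4) = 0.062580
(c) P(X ≤ 11) = 0.900630
(d) P(4 ≤ X ≤ 11) = 0.852797

We have X ~ Poisson(λ=7.82).

(a) Moments:
E[X] = 7.8200
Var(X) = 7.8200
σ = √Var(X) = 2.7964

(b) Point probability using PMF:
P(X = 4) = 0.062580

(c) Cumulative probability using CDF:
P(X ≤ 11) = F(11) = 0.900630

(d) Range probability:
P(4 ≤ X ≤ 11) = P(X ≤ 11) - P(X ≤ 3)
                   = F(11) - F(3)
                   = 0.900630 - 0.047832
                   = 0.852797

This means approximately 85.3% of outcomes fall in the interval [4, 11].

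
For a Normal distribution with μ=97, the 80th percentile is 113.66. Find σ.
σ = 19.7951

For X ~ Normal(μ, σ), the p-th percentile satisfies x = μ + z_p × σ,
where z_p = Φ⁻¹(p) is the standard normal quantile.

Step 1: z_{0.8} = Φ⁻¹(0.8) = 0.8416

Step 2: Solve for σ:
113.66 = 97 + 0.8416 × σ
σ = (113.66 - 97) / 0.8416
σ = 16.66 / 0.8416
σ = 19.7951

Verification: μ + z × σ = 97 + 0.8416 × 19.7951 = 113.66 ✓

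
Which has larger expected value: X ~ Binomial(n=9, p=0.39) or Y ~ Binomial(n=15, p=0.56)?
Y has larger mean (8.4000 > 3.5100)

Compute the expected value for each distribution:

X ~ Binomial(n=9, p=0.39):
E[X] = 3.5100

Y ~ Binomial(n=15, p=0.56):
E[Y] = 8.4000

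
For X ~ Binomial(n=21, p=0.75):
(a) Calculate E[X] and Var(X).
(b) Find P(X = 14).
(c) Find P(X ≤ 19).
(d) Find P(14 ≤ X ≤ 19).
(a) E[X] = 15.7500, Var(X) = 3.9375
(b) P(X = 14) = 0.126457
(c) P(X ≤ 19) = 0.980973
(d) P(14 ≤ X ≤ 19) = 0.851059

We have X ~ Binomial(n=21, p=0.75).

(a) Moments:
E[X] = 15.7500
Var(X) = 3.9375
σ = √Var(X) = 1.9843

(b) Point probability using PMF:
P(X = 14) = 0.126457

(c) Cumulative probability using CDF:
P(X ≤ 19) = F(19) = 0.980973

(d) Range probability:
P(14 ≤ X ≤ 19) = P(X ≤ 19) - P(X ≤ 13)
                   = F(19) - F(13)
                   = 0.980973 - 0.129913
                   = 0.851059

This means approximately 85.1% of outcomes fall in the interval [14, 19].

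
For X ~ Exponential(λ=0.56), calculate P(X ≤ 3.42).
0.852688

We have X ~ Exponential(λ=0.56).

The CDF gives us P(X ≤ k).

Using the CDF:
P(X ≤ 3.42) = 0.852688

This means there's approximately a 85.3% chance that X is at most 3.42.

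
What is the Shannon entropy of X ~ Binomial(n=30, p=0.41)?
2.4094 nats

We have X ~ Binomial(n=30, p=0.41).

The Shannon entropy measures the uncertainty or information content of the distribution.

For a Binomial distribution with n=30, p=0.41:
H(X) = 2.4094 nats

(In bits, this would be 3.4761 bits.)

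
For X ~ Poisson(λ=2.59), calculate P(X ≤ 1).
0.269322

We have X ~ Poisson(λ=2.59).

The CDF gives us P(X ≤ k).

Using the CDF:
P(X ≤ 1) = 0.269322

This means there's approximately a 26.9% chance that X is at most 1.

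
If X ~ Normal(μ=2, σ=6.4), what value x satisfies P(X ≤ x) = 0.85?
8.6332

We have X ~ Normal(μ=2, σ=6.4).

We want to find x such that P(X ≤ x) = 0.85.

This is the 85th percentile, which means 85% of values fall below this point.

Using the inverse CDF (quantile function):
x = F⁻¹(0.85) = 8.6332

Verification: P(X ≤ 8.6332) = 0.85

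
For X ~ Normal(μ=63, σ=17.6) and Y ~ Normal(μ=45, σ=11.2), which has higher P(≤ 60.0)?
Y has higher probability (P(Y ≤ 60.0) = 0.9098 > P(X ≤ 60.0) = 0.4323)

Compute P(≤ 60.0) for each distribution:

X ~ Normal(μ=63, σ=17.6):
P(X ≤ 60.0) = 0.4323

Y ~ Normal(μ=45, σ=11.2):
P(Y ≤ 60.0) = 0.9098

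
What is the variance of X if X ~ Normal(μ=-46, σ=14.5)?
210.2500

We have X ~ Normal(μ=-46, σ=14.5).

For a Normal distribution with μ=-46, σ=14.5:
Var(X) = 210.2500

The variance measures the spread of the distribution around the mean.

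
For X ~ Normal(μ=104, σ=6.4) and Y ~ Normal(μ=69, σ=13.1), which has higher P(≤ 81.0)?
Y has higher probability (P(Y ≤ 81.0) = 0.8202 > P(X ≤ 81.0) = 0.0002)

Compute P(≤ 81.0) for each distribution:

X ~ Normal(μ=104, σ=6.4):
P(X ≤ 81.0) = 0.0002

Y ~ Normal(μ=69, σ=13.1):
P(Y ≤ 81.0) = 0.8202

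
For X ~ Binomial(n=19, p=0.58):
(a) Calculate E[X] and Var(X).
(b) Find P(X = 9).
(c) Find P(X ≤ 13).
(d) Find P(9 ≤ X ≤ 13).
(a) E[X] = 11.0200, Var(X) = 4.6284
(b) P(X = 9) = 0.117196
(c) P(X ≤ 13) = 0.876694
(d) P(9 ≤ X ≤ 13) = 0.755429

We have X ~ Binomial(n=19, p=0.58).

(a) Moments:
E[X] = 11.0200
Var(X) = 4.6284
σ = √Var(X) = 2.1514

(b) Point probability using PMF:
P(X = 9) = 0.117196

(c) Cumulative probability using CDF:
P(X ≤ 13) = F(13) = 0.876694

(d) Range probability:
P(9 ≤ X ≤ 13) = P(X ≤ 13) - P(X ≤ 8)
                   = F(13) - F(8)
                   = 0.876694 - 0.121264
                   = 0.755429

This means approximately 75.5% of outcomes fall in the interval [9, 13].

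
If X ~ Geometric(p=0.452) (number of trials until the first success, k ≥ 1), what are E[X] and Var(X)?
E[X] = 2.2124, Var(X) = 2.6823

We have X ~ Geometric(p=0.452) (number of trials until the first success, k ≥ 1).

For a Geometric distribution with p=0.452 (number of trials until the first success, k ≥ 1):

Expected value:
E[X] = 2.2124

Variance:
Var(X) = 2.6823

Standard deviation:
σ = √Var(X) = 1.6378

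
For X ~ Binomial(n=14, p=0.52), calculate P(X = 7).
0.207138

We have X ~ Binomial(n=14, p=0.52).

For a Binomial distribution, the PMF gives us the probability of each outcome.

Using the PMF formula:
P(X = 7) = 0.207138

Rounded to 4 decimal places: 0.2071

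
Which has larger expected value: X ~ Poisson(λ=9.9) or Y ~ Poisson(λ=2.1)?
X has larger mean (9.9000 > 2.1000)

Compute the expected value for each distribution:

X ~ Poisson(λ=9.9):
E[X] = 9.9000

Y ~ Poisson(λ=2.1):
E[Y] = 2.1000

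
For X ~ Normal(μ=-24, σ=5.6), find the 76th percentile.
-20.0447

We have X ~ Normal(μ=-24, σ=5.6).

We want to find x such that P(X ≤ x) = 0.76.

This is the 76th percentile, which means 76% of values fall below this point.

Using the inverse CDF (quantile function):
x = F⁻¹(0.76) = -20.0447

Verification: P(X ≤ -20.0447) = 0.76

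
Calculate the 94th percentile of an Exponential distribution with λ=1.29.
2.1809

We have X ~ Exponential(λ=1.29).

We want to find x such that P(X ≤ x) = 0.94.

This is the 94th percentile, which means 94% of values fall below this point.

Using the inverse CDF (quantile function):
x = F⁻¹(0.94) = 2.1809

Verification: P(X ≤ 2.1809) = 0.94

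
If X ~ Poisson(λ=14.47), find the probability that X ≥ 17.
0.286035

We have X ~ Poisson(λ=14.47).

For discrete distributions, P(X ≥ 17) = 1 - P(X ≤ 16).

P(X ≤ 16) = 0.713965
P(X ≥ 17) = 1 - 0.713965 = 0.286035

So there's approximately a 28.6% chance that X is at least 17.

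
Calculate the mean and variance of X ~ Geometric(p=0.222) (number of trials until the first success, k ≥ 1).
E[X] = 4.5045, Var(X) = 15.7861

We have X ~ Geometric(p=0.222) (number of trials until the first success, k ≥ 1).

For a Geometric distribution with p=0.222 (number of trials until the first success, k ≥ 1):

Expected value:
E[X] = 4.5045

Variance:
Var(X) = 15.7861

Standard deviation:
σ = √Var(X) = 3.9732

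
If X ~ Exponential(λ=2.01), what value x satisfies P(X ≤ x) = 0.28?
0.1634

We have X ~ Exponential(λ=2.01).

We want to find x such that P(X ≤ x) = 0.28.

This is the 28th percentile, which means 28% of values fall below this point.

Using the inverse CDF (quantile function):
x = F⁻¹(0.28) = 0.1634

Verification: P(X ≤ 0.1634) = 0.28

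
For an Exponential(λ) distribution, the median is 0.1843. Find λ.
λ = 3.7610

For X ~ Exponential(λ), the CDF is F(x) = 1 - e^(-λx).
The median m satisfies F(m) = 0.5:
1 - e^(-λm) = 0.5
e^(-λm) = 0.5
λm = ln(2)
m = ln(2) / λ

Given m = 0.1843:
λ = ln(2) / 0.1843 = 0.693147 / 0.1843 = 3.7610

Verification: ln(2) / 3.7610 = 0.1843 ✓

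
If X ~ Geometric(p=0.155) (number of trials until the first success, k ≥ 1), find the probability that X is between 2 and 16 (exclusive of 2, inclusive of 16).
0.646462

We have X ~ Geometric(p=0.155) (number of trials until the first success, k ≥ 1).

To find P(2 < X ≤ 16), we use:
P(2 < X ≤ 16) = P(X ≤ 16) - P(X ≤ 2)
                 = F(16) - F(2)
                 = 0.932437 - 0.285975
                 = 0.646462

So there's approximately a 64.6% chance that X falls in this range.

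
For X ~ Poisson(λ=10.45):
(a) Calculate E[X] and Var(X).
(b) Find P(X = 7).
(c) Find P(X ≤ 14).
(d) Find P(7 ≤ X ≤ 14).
(a) E[X] = 10.4500, Var(X) = 10.4500
(b) P(X = 7) = 0.078164
(c) P(X ≤ 14) = 0.890989
(d) P(7 ≤ X ≤ 14) = 0.786766

We have X ~ Poisson(λ=10.45).

(a) Moments:
E[X] = 10.4500
Var(X) = 10.4500
σ = √Var(X) = 3.2326

(b) Point probability using PMF:
P(X = 7) = 0.078164

(c) Cumulative probability using CDF:
P(X ≤ 14) = F(14) = 0.890989

(d) Range probability:
P(7 ≤ X ≤ 14) = P(X ≤ 14) - P(X ≤ 6)
                   = F(14) - F(6)
                   = 0.890989 - 0.104223
                   = 0.786766

This means approximately 78.7% of outcomes fall in the interval [7, 14].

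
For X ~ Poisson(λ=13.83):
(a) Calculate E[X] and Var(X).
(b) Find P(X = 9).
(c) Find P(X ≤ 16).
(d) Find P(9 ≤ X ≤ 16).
(a) E[X] = 13.8300, Var(X) = 13.8300
(b) P(X = 9) = 0.050274
(c) P(X ≤ 16) = 0.770450
(d) P(9 ≤ X ≤ 16) = 0.703028

We have X ~ Poisson(λ=13.83).

(a) Moments:
E[X] = 13.8300
Var(X) = 13.8300
σ = √Var(X) = 3.7189

(b) Point probability using PMF:
P(X = 9) = 0.050274

(c) Cumulative probability using CDF:
P(X ≤ 16) = F(16) = 0.770450

(d) Range probability:
P(9 ≤ X ≤ 16) = P(X ≤ 16) - P(X ≤ 8)
                   = F(16) - F(8)
                   = 0.770450 - 0.067421
                   = 0.703028

This means approximately 70.3% of outcomes fall in the interval [9, 16].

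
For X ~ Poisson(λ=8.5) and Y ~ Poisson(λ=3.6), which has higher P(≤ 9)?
Y has higher probability (P(Y ≤ 9) = 0.9960 > P(X ≤ 9) = 0.6530)

Compute P(≤ 9) for each distribution:

X ~ Poisson(λ=8.5):
P(X ≤ 9) = 0.6530

Y ~ Poisson(λ=3.6):
P(Y ≤ 9) = 0.9960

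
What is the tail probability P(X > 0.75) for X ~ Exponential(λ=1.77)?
0.265139

We have X ~ Exponential(λ=1.77).

P(X > 0.75) = 1 - P(X ≤ 0.75)
                = 1 - F(0.75)
                = 1 - 0.734861
                = 0.265139

So there's approximately a 26.5% chance that X exceeds 0.75.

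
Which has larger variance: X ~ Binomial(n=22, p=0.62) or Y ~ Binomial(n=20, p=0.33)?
X has larger variance (5.1832 > 4.4220)

Compute the variance for each distribution:

X ~ Binomial(n=22, p=0.62):
Var(X) = 5.1832

Y ~ Binomial(n=20, p=0.33):
Var(Y) = 4.4220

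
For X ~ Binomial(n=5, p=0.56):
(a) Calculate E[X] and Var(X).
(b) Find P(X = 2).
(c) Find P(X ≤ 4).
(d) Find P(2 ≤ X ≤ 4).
(a) E[X] = 2.8000, Var(X) = 1.2320
(b) P(X = 2) = 0.267137
(c) P(X ≤ 4) = 0.944927
(d) P(2 ≤ X ≤ 4) = 0.823489

We have X ~ Binomial(n=5, p=0.56).

(a) Moments:
E[X] = 2.8000
Var(X) = 1.2320
σ = √Var(X) = 1.1100

(b) Point probability using PMF:
P(X = 2) = 0.267137

(c) Cumulative probability using CDF:
P(X ≤ 4) = F(4) = 0.944927

(d) Range probability:
P(2 ≤ X ≤ 4) = P(X ≤ 4) - P(X ≤ 1)
                   = F(4) - F(1)
                   = 0.944927 - 0.121438
                   = 0.823489

This means approximately 82.3% of outcomes fall in the interval [2, 4].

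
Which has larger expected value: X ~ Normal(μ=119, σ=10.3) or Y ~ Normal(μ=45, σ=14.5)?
X has larger mean (119.0000 > 45.0000)

Compute the expected value for each distribution:

X ~ Normal(μ=119, σ=10.3):
E[X] = 119.0000

Y ~ Normal(μ=45, σ=14.5):
E[Y] = 45.0000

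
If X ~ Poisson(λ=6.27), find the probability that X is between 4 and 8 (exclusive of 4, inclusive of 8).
0.567604

We have X ~ Poisson(λ=6.27).

To find P(4 < X ≤ 8), we use:
P(4 < X ≤ 8) = P(X ≤ 8) - P(X ≤ 4)
                 = F(8) - F(4)
                 = 0.818143 - 0.250539
                 = 0.567604

So there's approximately a 56.8% chance that X falls in this range.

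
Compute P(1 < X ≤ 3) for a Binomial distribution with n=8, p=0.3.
0.550597

We have X ~ Binomial(n=8, p=0.3).

To find P(1 < X ≤ 3), we use:
P(1 < X ≤ 3) = P(X ≤ 3) - P(X ≤ 1)
                 = F(3) - F(1)
                 = 0.805896 - 0.255298
                 = 0.550597

So there's approximately a 55.1% chance that X falls in this range.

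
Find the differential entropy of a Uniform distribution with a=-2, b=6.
2.0794 nats

We have X ~ Uniform(a=-2, b=6).

The differential entropy measures the uncertainty or information content of the distribution.

For a Uniform distribution with a=-2, b=6:
h(X) = 2.0794 nats

(In bits, this would be 3.0000 bits.)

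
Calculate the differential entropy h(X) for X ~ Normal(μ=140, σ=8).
3.4984 nats

We have X ~ Normal(μ=140, σ=8).

The differential entropy measures the uncertainty or information content of the distribution.

For a Normal distribution with μ=140, σ=8:
h(X) = 3.4984 nats

(In bits, this would be 5.0471 bits.)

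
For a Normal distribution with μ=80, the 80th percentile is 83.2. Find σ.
σ = 3.8022

For X ~ Normal(μ, σ), the p-th percentile satisfies x = μ + z_p × σ,
where z_p = Φ⁻¹(p) is the standard normal quantile.

Step 1: z_{0.8} = Φ⁻¹(0.8) = 0.8416

Step 2: Solve for σ:
83.2 = 80 + 0.8416 × σ
σ = (83.2 - 80) / 0.8416
σ = 3.20 / 0.8416
σ = 3.8022

Verification: μ + z × σ = 80 + 0.8416 × 3.8022 = 83.20 ✓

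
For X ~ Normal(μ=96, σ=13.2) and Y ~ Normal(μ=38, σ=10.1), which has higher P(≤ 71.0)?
Y has higher probability (P(Y ≤ 71.0) = 0.9995 > P(X ≤ 71.0) = 0.0291)

Compute P(≤ 71.0) for each distribution:

X ~ Normal(μ=96, σ=13.2):
P(X ≤ 71.0) = 0.0291

Y ~ Normal(μ=38, σ=10.1):
P(Y ≤ 71.0) = 0.9995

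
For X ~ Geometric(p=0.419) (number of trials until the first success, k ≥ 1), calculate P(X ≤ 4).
0.886053

We have X ~ Geometric(p=0.419) (number of trials until the first success, k ≥ 1).

The CDF gives us P(X ≤ k).

Using the CDF:
P(X ≤ 4) = 0.886053

This means there's approximately a 88.6% chance that X is at most 4.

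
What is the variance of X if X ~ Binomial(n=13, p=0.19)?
2.0007

We have X ~ Binomial(n=13, p=0.19).

For a Binomial distribution with n=13, p=0.19:
Var(X) = 2.0007

The variance measures the spread of the distribution around the mean.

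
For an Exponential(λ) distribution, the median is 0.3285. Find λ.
λ = 2.1100

For X ~ Exponential(λ), the CDF is F(x) = 1 - e^(-λx).
The median m satisfies F(m) = 0.5:
1 - e^(-λm) = 0.5
e^(-λm) = 0.5
λm = ln(2)
m = ln(2) / λ

Given m = 0.3285:
λ = ln(2) / 0.3285 = 0.693147 / 0.3285 = 2.1100

Verification: ln(2) / 2.1100 = 0.3285 ✓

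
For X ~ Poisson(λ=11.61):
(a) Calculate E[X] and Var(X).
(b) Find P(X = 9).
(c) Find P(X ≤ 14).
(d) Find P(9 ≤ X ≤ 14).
(a) E[X] = 11.6100, Var(X) = 11.6100
(b) P(X = 9) = 0.095845
(c) P(X ≤ 14) = 0.806109
(d) P(9 ≤ X ≤ 14) = 0.623832

We have X ~ Poisson(λ=11.61).

(a) Moments:
E[X] = 11.6100
Var(X) = 11.6100
σ = √Var(X) = 3.4073

(b) Point probability using PMF:
P(X = 9) = 0.095845

(c) Cumulative probability using CDF:
P(X ≤ 14) = F(14) = 0.806109

(d) Range probability:
P(9 ≤ X ≤ 14) = P(X ≤ 14) - P(X ≤ 8)
                   = F(14) - F(8)
                   = 0.806109 - 0.182277
                   = 0.623832

This means approximately 62.4% of outcomes fall in the interval [9, 14].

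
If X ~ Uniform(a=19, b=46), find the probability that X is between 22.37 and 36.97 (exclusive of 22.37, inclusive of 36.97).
0.540741

We have X ~ Uniform(a=19, b=46).

To find P(22.37 < X ≤ 36.97), we use:
P(22.37 < X ≤ 36.97) = P(X ≤ 36.97) - P(X ≤ 22.37)
                 = F(36.97) - F(22.37)
                 = 0.665556 - 0.124815
                 = 0.540741

So there's approximately a 54.1% chance that X falls in this range.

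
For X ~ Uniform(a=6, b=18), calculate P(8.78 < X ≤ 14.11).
0.444167

We have X ~ Uniform(a=6, b=18).

To find P(8.78 < X ≤ 14.11), we use:
P(8.78 < X ≤ 14.11) = P(X ≤ 14.11) - P(X ≤ 8.78)
                 = F(14.11) - F(8.78)
                 = 0.675833 - 0.231667
                 = 0.444167

So there's approximately a 44.4% chance that X falls in this range.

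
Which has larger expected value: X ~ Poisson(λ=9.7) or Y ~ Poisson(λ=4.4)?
X has larger mean (9.7000 > 4.4000)

Compute the expected value for each distribution:

X ~ Poisson(λ=9.7):
E[X] = 9.7000

Y ~ Poisson(λ=4.4):
E[Y] = 4.4000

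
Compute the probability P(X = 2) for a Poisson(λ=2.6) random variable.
0.251045

We have X ~ Poisson(λ=2.6).

For a Poisson distribution, the PMF gives us the probability of each outcome.

Using the PMF formula:
P(X = 2) = 0.251045

Rounded to 4 decimal places: 0.2510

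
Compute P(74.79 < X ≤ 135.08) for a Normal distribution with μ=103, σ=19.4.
0.877940

We have X ~ Normal(μ=103, σ=19.4).

To find P(74.79 < X ≤ 135.08), we use:
P(74.79 < X ≤ 135.08) = P(X ≤ 135.08) - P(X ≤ 74.79)
                 = F(135.08) - F(74.79)
                 = 0.950896 - 0.072956
                 = 0.877940

So there's approximately a 87.8% chance that X falls in this range.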